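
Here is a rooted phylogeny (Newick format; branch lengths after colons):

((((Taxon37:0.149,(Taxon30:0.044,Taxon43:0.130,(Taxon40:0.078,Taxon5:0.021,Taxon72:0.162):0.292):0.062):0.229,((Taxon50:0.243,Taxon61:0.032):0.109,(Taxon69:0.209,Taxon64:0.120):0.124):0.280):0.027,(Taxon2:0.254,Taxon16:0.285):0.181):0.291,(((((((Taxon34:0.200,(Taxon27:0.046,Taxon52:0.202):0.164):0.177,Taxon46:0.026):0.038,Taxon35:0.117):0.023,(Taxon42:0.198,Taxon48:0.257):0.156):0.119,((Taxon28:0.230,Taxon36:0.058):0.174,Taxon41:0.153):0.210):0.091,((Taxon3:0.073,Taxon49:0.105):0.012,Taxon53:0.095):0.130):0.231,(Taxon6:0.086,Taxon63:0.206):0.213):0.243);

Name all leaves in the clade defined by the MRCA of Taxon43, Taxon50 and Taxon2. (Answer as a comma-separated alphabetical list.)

Tracing Taxon43: it sits inside (Taxon30,Taxon43,(Taxon40,Taxon5,Taxon72)).
Tracing Taxon50: it sits inside (Taxon50,Taxon61).
Tracing Taxon2: it sits inside (Taxon2,Taxon16).
The smallest clade enclosing all 3 is (((Taxon37,(Taxon30,Taxon43,(Taxon40,Taxon5,Taxon72))),((Taxon50,Taxon61),(Taxon69,Taxon64))),(Taxon2,Taxon16)); the answer is its 12 terminal taxa in alphabetical order.

Taxon16, Taxon2, Taxon30, Taxon37, Taxon40, Taxon43, Taxon5, Taxon50, Taxon61, Taxon64, Taxon69, Taxon72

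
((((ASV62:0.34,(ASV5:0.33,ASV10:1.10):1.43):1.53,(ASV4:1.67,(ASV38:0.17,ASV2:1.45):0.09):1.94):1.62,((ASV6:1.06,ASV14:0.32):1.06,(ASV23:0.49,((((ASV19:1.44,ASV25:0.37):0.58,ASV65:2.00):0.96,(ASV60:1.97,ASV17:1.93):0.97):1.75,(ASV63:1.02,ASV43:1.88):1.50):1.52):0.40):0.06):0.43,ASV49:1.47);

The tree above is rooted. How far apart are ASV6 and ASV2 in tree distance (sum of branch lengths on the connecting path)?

The path runs ASV6 → … → MRCA → … → ASV2; the MRCA is the node subtending (((ASV62,(ASV5,ASV10)),(ASV4,(ASV38,ASV2))),((ASV6,ASV14),(ASV23,((((ASV19,ASV25),ASV65),(ASV60,ASV17)),(ASV63,ASV43))))).
Branch lengths along that path: 1.06 + 1.06 + 0.06 + 1.62 + 1.94 + 0.09 + 1.45 = 7.28.

7.28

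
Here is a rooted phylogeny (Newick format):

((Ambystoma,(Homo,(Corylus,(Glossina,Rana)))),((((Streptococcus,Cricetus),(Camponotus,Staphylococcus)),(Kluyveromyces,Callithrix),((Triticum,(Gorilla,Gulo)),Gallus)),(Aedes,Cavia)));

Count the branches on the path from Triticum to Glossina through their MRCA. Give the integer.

The MRCA of Triticum and Glossina is the root of the tree.
From Triticum up to that node: 5 branches. From Glossina up to the same node: 5 branches. Total: 5 + 5 = 10.

10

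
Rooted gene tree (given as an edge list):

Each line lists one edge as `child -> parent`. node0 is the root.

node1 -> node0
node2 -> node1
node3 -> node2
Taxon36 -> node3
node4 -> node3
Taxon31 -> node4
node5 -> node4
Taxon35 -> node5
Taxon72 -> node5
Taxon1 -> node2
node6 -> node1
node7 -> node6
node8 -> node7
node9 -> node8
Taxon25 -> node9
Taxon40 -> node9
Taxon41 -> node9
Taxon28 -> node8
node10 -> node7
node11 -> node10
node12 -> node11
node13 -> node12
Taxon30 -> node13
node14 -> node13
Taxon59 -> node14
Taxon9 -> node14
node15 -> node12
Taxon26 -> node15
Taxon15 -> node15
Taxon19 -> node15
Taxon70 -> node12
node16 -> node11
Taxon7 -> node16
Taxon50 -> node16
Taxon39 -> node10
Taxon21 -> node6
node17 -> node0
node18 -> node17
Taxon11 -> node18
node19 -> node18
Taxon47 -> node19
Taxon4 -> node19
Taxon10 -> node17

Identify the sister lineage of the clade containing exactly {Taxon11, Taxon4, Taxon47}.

The clade containing exactly {Taxon11, Taxon4, Taxon47} attaches to the tree at the node subtending ((Taxon11,(Taxon47,Taxon4)),Taxon10).
The other lineage descending from that same node — the sister group — is the single tip Taxon10.

Taxon10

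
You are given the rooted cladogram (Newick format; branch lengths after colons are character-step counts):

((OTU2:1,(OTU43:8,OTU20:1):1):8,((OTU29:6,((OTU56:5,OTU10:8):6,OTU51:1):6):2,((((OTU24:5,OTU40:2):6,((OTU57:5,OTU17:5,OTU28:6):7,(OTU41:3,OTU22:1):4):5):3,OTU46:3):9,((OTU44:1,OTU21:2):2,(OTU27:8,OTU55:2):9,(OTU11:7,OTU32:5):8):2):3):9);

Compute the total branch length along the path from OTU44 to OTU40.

25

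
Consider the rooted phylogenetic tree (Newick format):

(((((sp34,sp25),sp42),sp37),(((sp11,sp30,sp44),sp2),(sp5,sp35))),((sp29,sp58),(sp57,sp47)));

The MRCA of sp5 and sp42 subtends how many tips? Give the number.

10

The MRCA of sp5 and sp42 is the node subtending ((((sp34,sp25),sp42),sp37),(((sp11,sp30,sp44),sp2),(sp5,sp35))).
That clade contains 10 terminal taxa: sp11, sp2, sp25, sp30, sp34, sp35, sp37, sp42, sp44, sp5.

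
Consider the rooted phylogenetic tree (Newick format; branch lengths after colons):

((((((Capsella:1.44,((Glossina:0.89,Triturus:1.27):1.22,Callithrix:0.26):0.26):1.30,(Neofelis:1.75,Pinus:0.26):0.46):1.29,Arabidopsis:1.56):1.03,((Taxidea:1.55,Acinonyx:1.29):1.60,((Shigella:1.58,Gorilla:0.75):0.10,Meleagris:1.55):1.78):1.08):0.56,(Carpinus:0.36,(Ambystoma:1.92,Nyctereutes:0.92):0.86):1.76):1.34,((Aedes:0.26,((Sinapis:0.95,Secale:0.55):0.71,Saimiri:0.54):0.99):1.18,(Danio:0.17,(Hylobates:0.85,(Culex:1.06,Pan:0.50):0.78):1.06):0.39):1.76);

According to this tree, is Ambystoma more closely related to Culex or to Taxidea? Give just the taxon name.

The MRCA of Ambystoma and Taxidea subtends (((((Capsella,((Glossina,Triturus),Callithrix)),(Neofelis,Pinus)),Arabidopsis),((Taxidea,Acinonyx),((Shigella,Gorilla),Meleagris))),(Carpinus,(Ambystoma,Nyctereutes))) (15 taxa).
The MRCA of Ambystoma and Culex is the root, subtending the entire tree (23 taxa).
The first is nested inside the second, so Ambystoma shares a more recent common ancestor with Taxidea.

Taxidea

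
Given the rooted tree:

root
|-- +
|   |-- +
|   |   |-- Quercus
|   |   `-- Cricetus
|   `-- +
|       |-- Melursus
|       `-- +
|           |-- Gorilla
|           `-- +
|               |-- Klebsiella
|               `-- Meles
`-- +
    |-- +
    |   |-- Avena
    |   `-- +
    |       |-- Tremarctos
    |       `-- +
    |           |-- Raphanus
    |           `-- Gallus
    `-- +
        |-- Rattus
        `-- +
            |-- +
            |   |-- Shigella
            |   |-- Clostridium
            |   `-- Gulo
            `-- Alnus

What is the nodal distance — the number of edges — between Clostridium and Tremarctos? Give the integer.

The MRCA of Clostridium and Tremarctos is the node subtending ((Avena,(Tremarctos,(Raphanus,Gallus))),(Rattus,((Shigella,Clostridium,Gulo),Alnus))).
From Clostridium up to that node: 4 branches. From Tremarctos up to the same node: 3 branches. Total: 4 + 3 = 7.

7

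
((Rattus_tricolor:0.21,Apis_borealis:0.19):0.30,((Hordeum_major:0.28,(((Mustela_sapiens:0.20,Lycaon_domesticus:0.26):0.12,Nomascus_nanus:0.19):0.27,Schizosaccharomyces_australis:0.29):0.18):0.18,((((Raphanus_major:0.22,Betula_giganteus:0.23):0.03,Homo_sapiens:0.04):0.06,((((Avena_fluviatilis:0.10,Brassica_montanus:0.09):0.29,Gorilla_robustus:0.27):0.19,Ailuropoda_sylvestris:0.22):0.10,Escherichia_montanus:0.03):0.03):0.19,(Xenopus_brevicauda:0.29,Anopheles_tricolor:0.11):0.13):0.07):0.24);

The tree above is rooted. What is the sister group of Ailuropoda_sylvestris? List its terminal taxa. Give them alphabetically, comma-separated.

Avena_fluviatilis, Brassica_montanus, Gorilla_robustus

Ailuropoda_sylvestris attaches to the tree at the node subtending (((Avena_fluviatilis,Brassica_montanus),Gorilla_robustus),Ailuropoda_sylvestris).
The other lineage descending from that same node — the sister group — is ((Avena_fluviatilis,Brassica_montanus),Gorilla_robustus); its 3 tips in alphabetical order are the answer.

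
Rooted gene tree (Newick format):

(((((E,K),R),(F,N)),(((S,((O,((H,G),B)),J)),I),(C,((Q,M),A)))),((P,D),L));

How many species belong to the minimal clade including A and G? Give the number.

11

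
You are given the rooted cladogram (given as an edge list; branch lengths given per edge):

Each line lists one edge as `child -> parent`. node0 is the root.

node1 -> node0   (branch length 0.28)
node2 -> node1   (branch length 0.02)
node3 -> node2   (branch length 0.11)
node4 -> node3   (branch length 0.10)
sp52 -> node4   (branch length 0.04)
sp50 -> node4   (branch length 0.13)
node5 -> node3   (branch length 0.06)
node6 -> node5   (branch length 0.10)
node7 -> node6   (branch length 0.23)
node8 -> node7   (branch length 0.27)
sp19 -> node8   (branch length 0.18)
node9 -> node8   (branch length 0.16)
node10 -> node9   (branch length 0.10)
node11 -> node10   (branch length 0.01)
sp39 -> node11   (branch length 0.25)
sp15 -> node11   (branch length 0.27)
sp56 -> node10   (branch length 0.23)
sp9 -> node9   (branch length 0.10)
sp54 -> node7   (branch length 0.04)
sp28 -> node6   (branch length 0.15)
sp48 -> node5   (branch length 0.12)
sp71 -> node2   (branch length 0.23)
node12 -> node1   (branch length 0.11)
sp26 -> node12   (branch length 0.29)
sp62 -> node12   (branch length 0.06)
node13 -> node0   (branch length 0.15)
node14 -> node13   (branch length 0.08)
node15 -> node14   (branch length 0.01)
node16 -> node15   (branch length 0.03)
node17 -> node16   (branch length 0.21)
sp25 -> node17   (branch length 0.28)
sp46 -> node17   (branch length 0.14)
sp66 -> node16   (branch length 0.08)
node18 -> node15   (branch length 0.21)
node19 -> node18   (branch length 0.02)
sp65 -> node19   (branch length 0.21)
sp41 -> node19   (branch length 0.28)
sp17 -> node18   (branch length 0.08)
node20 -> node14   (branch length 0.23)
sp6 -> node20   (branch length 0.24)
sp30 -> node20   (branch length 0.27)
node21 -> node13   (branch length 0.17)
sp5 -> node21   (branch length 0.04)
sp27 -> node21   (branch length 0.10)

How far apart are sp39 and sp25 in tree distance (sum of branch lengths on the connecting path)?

2.35

The path runs sp39 → … → MRCA → … → sp25; the MRCA is the root of the tree.
Branch lengths along that path: 0.25 + 0.01 + 0.10 + 0.16 + 0.27 + 0.23 + 0.10 + 0.06 + 0.11 + 0.02 + 0.28 + 0.15 + 0.08 + 0.01 + 0.03 + 0.21 + 0.28 = 2.35.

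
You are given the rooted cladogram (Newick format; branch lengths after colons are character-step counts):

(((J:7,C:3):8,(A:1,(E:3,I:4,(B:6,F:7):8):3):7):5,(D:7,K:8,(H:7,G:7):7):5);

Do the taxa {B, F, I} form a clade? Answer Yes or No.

The MRCA of the listed taxa subtends (E,I,(B,F)).
That clade also contains E, which is not in the proposed group, so the group is not monophyletic.

No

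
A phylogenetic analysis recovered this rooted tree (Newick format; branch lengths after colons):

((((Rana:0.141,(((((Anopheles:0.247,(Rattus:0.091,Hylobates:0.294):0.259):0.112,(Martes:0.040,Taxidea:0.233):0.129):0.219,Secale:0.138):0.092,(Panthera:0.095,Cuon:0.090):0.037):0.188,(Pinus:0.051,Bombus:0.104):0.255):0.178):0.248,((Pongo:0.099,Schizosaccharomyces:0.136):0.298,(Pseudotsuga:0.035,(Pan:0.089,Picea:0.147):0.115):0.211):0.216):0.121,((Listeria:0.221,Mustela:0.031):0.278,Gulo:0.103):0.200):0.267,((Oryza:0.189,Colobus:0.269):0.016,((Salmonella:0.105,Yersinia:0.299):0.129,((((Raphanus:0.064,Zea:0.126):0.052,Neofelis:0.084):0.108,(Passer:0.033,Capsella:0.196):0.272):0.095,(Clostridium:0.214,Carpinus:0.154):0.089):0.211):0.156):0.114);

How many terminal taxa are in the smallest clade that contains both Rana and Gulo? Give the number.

19

The MRCA of Rana and Gulo is the node subtending (((Rana,(((((Anopheles,(Rattus,Hylobates)),(Martes,Taxidea)),Secale),(Panthera,Cuon)),(Pinus,Bombus))),((Pongo,Schizosaccharomyces),(Pseudotsuga,(Pan,Picea)))),((Listeria,Mustela),Gulo)).
That clade contains 19 terminal taxa: Anopheles, Bombus, Cuon, Gulo, Hylobates, Listeria, Martes, Mustela, Pan, Panthera, Picea, Pinus, Pongo, Pseudotsuga, Rana, Rattus, Schizosaccharomyces, Secale, Taxidea.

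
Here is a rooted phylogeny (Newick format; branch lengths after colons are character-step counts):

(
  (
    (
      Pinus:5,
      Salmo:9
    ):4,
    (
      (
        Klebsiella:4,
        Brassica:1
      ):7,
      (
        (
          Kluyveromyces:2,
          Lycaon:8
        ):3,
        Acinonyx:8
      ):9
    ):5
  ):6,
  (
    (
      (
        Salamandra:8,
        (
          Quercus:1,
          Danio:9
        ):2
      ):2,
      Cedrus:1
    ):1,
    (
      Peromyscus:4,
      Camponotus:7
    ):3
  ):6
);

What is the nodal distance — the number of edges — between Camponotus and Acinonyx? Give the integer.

7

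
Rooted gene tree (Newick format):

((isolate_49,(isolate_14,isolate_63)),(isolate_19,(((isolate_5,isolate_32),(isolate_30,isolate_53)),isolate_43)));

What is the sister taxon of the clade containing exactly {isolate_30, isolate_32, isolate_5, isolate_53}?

isolate_43

The clade containing exactly {isolate_30, isolate_32, isolate_5, isolate_53} attaches to the tree at the node subtending (((isolate_5,isolate_32),(isolate_30,isolate_53)),isolate_43).
The other lineage descending from that same node — the sister group — is the single tip isolate_43.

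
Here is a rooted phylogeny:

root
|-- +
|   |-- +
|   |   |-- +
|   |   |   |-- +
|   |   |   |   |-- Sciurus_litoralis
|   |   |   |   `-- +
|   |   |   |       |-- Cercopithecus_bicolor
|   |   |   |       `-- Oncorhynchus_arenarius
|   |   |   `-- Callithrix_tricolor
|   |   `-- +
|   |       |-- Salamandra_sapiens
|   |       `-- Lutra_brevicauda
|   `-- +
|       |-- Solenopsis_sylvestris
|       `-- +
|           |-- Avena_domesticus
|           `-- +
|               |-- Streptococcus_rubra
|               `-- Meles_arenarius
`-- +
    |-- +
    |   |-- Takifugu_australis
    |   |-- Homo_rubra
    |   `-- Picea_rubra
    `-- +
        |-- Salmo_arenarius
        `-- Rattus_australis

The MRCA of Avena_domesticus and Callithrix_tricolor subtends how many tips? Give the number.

The MRCA of Avena_domesticus and Callithrix_tricolor is the node subtending ((((Sciurus_litoralis,(Cercopithecus_bicolor,Oncorhynchus_arenarius)),Callithrix_tricolor),(Salamandra_sapiens,Lutra_brevicauda)),(Solenopsis_sylvestris,(Avena_domesticus,(Streptococcus_rubra,Meles_arenarius)))).
That clade contains 10 terminal taxa: Avena_domesticus, Callithrix_tricolor, Cercopithecus_bicolor, Lutra_brevicauda, Meles_arenarius, Oncorhynchus_arenarius, Salamandra_sapiens, Sciurus_litoralis, Solenopsis_sylvestris, Streptococcus_rubra.

10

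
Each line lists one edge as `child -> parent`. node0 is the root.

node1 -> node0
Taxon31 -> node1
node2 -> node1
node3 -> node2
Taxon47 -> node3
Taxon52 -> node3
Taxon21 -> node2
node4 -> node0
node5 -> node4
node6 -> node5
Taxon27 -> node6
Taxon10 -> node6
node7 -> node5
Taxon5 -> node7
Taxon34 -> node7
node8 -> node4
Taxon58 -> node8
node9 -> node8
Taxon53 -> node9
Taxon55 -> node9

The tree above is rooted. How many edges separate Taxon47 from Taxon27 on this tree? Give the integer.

The MRCA of Taxon47 and Taxon27 is the root of the tree.
From Taxon47 up to that node: 4 branches. From Taxon27 up to the same node: 4 branches. Total: 4 + 4 = 8.

8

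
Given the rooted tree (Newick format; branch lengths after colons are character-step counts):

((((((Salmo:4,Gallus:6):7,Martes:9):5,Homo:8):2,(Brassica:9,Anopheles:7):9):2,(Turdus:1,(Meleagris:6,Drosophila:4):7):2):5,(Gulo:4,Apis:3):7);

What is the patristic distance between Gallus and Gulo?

The path runs Gallus → … → MRCA → … → Gulo; the MRCA is the root of the tree.
Branch lengths along that path: 6 + 7 + 5 + 2 + 2 + 5 + 7 + 4 = 38.

38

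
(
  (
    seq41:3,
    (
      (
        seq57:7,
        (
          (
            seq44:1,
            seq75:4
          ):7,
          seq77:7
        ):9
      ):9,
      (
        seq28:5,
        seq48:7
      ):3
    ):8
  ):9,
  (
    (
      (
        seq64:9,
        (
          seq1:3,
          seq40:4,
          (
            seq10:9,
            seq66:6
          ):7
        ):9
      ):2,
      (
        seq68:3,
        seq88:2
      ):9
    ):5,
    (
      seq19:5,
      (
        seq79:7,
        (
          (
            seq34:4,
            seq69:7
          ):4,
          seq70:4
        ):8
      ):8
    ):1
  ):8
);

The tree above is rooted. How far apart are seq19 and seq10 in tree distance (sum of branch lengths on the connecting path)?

The path runs seq19 → … → MRCA → … → seq10; the MRCA is the node subtending (((seq64,(seq1,seq40,(seq10,seq66))),(seq68,seq88)),(seq19,(seq79,((seq34,seq69),seq70)))).
Branch lengths along that path: 5 + 1 + 5 + 2 + 9 + 7 + 9 = 38.

38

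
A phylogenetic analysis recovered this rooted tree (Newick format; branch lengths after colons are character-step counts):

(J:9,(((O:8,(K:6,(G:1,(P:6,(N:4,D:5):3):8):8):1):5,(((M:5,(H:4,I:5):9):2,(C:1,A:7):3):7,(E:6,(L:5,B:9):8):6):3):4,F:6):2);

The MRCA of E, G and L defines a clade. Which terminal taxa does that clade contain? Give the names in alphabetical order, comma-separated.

Tracing E: it sits inside (E,(L,B)).
Tracing G: it sits inside (G,(P,(N,D))).
Tracing L: it sits inside (L,B).
The smallest clade enclosing all 3 is ((O,(K,(G,(P,(N,D))))),(((M,(H,I)),(C,A)),(E,(L,B)))); the answer is its 14 terminal taxa in alphabetical order.

A, B, C, D, E, G, H, I, K, L, M, N, O, P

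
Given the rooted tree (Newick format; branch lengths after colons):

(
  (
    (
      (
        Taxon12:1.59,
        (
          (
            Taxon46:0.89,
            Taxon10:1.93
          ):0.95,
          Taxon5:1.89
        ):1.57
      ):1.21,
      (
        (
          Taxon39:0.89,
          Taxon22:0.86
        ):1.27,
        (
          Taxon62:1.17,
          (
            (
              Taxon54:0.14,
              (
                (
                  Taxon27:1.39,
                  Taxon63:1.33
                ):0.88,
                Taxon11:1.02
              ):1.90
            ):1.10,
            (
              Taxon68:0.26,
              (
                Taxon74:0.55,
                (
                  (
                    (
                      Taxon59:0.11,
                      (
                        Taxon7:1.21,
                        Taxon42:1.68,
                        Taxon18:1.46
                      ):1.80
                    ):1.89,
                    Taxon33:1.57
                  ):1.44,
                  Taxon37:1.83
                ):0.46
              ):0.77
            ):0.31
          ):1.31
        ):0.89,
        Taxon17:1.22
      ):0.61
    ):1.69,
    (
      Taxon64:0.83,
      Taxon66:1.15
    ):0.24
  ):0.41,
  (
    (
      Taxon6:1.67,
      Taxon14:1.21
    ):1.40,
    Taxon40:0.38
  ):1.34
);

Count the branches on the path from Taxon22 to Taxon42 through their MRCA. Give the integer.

11

The MRCA of Taxon22 and Taxon42 is the node subtending ((Taxon39,Taxon22),(Taxon62,((Taxon54,((Taxon27,Taxon63),Taxon11)),(Taxon68,(Taxon74,(((Taxon59,(Taxon7,Taxon42,Taxon18)),Taxon33),Taxon37))))),Taxon17).
From Taxon22 up to that node: 2 branches. From Taxon42 up to the same node: 9 branches. Total: 2 + 9 = 11.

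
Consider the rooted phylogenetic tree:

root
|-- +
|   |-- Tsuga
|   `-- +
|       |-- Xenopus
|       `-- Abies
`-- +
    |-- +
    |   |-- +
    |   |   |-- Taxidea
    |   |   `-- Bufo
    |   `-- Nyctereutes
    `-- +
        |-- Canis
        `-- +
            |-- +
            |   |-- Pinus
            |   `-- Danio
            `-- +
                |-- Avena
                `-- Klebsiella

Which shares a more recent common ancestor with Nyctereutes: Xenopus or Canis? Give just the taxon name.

The MRCA of Nyctereutes and Canis subtends (((Taxidea,Bufo),Nyctereutes),(Canis,((Pinus,Danio),(Avena,Klebsiella)))) (8 taxa).
The MRCA of Nyctereutes and Xenopus is the root, subtending the entire tree (11 taxa).
The first is nested inside the second, so Nyctereutes shares a more recent common ancestor with Canis.

Canis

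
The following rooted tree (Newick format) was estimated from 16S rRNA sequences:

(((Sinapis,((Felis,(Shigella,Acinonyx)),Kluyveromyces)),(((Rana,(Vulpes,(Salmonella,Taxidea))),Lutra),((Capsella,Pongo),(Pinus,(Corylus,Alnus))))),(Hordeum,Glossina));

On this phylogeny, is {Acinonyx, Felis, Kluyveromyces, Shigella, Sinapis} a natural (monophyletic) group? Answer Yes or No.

Yes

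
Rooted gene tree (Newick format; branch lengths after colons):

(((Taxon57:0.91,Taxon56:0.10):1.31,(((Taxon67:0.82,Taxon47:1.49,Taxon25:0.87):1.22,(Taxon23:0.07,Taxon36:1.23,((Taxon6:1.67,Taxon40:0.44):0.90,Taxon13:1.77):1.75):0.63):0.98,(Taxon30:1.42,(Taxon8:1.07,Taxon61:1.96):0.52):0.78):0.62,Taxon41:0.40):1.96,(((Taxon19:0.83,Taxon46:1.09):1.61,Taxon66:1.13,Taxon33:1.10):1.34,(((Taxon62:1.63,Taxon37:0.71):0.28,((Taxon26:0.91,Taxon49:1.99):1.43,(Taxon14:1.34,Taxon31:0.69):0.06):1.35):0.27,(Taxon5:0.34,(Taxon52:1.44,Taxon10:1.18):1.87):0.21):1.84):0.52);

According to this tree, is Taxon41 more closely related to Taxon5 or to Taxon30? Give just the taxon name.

Taxon30

The MRCA of Taxon41 and Taxon30 subtends ((Taxon57,Taxon56),(((Taxon67,Taxon47,Taxon25),(Taxon23,Taxon36,((Taxon6,Taxon40),Taxon13))),(Taxon30,(Taxon8,Taxon61))),Taxon41) (14 taxa).
The MRCA of Taxon41 and Taxon5 is the root, subtending the entire tree (27 taxa).
The first is nested inside the second, so Taxon41 shares a more recent common ancestor with Taxon30.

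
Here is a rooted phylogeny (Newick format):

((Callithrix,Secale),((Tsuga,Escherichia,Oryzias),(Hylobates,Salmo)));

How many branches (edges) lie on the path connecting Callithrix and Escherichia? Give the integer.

The MRCA of Callithrix and Escherichia is the root of the tree.
From Callithrix up to that node: 2 branches. From Escherichia up to the same node: 3 branches. Total: 2 + 3 = 5.

5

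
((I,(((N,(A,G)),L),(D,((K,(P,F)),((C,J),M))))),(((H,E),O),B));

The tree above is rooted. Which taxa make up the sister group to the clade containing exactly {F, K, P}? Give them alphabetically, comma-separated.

C, J, M

The clade containing exactly {F, K, P} attaches to the tree at the node subtending ((K,(P,F)),((C,J),M)).
The other lineage descending from that same node — the sister group — is ((C,J),M); its 3 tips in alphabetical order are the answer.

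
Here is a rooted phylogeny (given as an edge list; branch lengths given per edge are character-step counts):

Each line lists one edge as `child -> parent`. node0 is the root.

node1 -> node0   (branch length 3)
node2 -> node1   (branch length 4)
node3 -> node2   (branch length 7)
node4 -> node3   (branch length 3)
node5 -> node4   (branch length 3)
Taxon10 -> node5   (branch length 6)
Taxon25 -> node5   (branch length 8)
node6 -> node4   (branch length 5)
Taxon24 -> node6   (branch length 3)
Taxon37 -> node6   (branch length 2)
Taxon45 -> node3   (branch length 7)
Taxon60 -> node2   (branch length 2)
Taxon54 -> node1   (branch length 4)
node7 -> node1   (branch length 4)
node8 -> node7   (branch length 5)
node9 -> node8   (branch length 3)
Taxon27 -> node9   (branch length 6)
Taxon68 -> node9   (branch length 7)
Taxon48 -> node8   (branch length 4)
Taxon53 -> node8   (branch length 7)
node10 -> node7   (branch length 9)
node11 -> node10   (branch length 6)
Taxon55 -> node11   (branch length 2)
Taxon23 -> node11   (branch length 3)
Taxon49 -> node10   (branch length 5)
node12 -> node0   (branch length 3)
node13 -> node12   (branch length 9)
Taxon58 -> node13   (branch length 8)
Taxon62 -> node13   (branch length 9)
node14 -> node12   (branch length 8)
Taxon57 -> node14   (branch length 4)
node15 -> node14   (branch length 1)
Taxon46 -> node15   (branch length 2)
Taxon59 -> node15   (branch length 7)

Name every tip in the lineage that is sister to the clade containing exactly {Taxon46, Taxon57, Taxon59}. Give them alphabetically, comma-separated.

The clade containing exactly {Taxon46, Taxon57, Taxon59} attaches to the tree at the node subtending ((Taxon58,Taxon62),(Taxon57,(Taxon46,Taxon59))).
The other lineage descending from that same node — the sister group — is (Taxon58,Taxon62); its 2 tips in alphabetical order are the answer.

Taxon58, Taxon62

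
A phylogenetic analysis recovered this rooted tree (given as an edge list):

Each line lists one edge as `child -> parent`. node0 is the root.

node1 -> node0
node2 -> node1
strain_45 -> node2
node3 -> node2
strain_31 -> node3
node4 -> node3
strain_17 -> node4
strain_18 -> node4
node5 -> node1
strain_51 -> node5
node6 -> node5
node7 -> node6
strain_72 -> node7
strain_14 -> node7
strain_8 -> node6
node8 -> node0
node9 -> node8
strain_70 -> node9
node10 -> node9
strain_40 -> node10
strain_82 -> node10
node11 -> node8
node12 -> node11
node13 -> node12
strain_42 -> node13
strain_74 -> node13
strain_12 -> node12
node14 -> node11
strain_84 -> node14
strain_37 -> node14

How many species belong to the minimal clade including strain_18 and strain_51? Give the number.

The MRCA of strain_18 and strain_51 is the node subtending ((strain_45,(strain_31,(strain_17,strain_18))),(strain_51,((strain_72,strain_14),strain_8))).
That clade contains 8 terminal taxa: strain_14, strain_17, strain_18, strain_31, strain_45, strain_51, strain_72, strain_8.

8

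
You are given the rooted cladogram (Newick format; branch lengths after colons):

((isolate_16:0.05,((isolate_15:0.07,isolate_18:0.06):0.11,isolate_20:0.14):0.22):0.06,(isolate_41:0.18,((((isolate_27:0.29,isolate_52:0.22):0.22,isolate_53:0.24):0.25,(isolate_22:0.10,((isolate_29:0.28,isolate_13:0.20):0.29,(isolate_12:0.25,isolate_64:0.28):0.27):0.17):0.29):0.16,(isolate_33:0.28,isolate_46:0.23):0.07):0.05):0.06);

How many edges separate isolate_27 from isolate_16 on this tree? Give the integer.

8

The MRCA of isolate_27 and isolate_16 is the root of the tree.
From isolate_27 up to that node: 6 branches. From isolate_16 up to the same node: 2 branches. Total: 6 + 2 = 8.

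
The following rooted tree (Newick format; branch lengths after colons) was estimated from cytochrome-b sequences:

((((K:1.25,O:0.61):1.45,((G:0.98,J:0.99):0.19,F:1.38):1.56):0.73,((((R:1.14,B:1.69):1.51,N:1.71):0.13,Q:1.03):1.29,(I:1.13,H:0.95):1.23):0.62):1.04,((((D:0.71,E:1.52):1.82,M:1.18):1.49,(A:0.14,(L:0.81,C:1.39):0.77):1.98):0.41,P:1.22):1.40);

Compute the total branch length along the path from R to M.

10.21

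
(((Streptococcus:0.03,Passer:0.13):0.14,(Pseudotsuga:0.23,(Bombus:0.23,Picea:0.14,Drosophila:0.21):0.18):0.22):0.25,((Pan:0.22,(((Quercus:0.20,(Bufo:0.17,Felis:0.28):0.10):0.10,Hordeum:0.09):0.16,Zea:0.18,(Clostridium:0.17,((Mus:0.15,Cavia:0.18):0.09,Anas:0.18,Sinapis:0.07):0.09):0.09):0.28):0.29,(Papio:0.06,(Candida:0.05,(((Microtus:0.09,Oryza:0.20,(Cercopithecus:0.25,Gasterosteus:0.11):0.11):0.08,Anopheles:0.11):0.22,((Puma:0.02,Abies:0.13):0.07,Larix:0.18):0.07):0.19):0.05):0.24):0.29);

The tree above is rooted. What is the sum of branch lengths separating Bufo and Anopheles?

The path runs Bufo → … → MRCA → … → Anopheles; the MRCA is the node subtending ((Pan,(((Quercus,(Bufo,Felis)),Hordeum),Zea,(Clostridium,((Mus,Cavia),Anas,Sinapis)))),(Papio,(Candida,(((Microtus,Oryza,(Cercopithecus,Gasterosteus)),Anopheles),((Puma,Abies),Larix))))).
Branch lengths along that path: 0.17 + 0.10 + 0.10 + 0.16 + 0.28 + 0.29 + 0.24 + 0.05 + 0.19 + 0.22 + 0.11 = 1.91.

1.91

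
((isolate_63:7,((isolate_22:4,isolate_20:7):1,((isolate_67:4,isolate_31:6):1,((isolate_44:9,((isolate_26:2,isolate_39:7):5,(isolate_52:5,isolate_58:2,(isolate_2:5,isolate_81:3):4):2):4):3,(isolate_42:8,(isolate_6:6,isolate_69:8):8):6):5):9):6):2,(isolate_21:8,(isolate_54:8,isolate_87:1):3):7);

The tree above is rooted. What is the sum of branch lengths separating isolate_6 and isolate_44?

The path runs isolate_6 → … → MRCA → … → isolate_44; the MRCA is the node subtending ((isolate_44,((isolate_26,isolate_39),(isolate_52,isolate_58,(isolate_2,isolate_81)))),(isolate_42,(isolate_6,isolate_69))).
Branch lengths along that path: 6 + 8 + 6 + 3 + 9 = 32.

32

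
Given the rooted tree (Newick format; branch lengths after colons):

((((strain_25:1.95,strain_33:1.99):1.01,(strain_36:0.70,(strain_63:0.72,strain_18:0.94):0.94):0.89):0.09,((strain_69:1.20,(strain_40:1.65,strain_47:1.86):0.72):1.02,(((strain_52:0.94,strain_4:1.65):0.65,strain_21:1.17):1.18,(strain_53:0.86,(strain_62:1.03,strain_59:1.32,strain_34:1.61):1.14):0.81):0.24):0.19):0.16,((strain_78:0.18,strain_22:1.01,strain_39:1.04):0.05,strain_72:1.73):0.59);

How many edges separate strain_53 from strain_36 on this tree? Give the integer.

7

The MRCA of strain_53 and strain_36 is the node subtending (((strain_25,strain_33),(strain_36,(strain_63,strain_18))),((strain_69,(strain_40,strain_47)),(((strain_52,strain_4),strain_21),(strain_53,(strain_62,strain_59,strain_34))))).
From strain_53 up to that node: 4 branches. From strain_36 up to the same node: 3 branches. Total: 4 + 3 = 7.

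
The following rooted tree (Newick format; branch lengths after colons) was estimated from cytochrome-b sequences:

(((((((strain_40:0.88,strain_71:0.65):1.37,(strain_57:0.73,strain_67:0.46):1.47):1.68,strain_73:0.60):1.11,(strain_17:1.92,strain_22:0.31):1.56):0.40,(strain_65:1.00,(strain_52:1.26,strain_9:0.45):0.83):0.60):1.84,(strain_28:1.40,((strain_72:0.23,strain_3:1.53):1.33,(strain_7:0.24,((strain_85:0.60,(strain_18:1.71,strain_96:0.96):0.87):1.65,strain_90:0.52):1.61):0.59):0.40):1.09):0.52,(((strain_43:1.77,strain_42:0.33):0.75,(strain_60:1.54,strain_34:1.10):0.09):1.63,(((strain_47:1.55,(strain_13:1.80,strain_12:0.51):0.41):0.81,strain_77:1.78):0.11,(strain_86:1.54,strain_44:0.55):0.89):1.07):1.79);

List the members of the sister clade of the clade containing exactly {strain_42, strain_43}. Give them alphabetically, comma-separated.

The clade containing exactly {strain_42, strain_43} attaches to the tree at the node subtending ((strain_43,strain_42),(strain_60,strain_34)).
The other lineage descending from that same node — the sister group — is (strain_60,strain_34); its 2 tips in alphabetical order are the answer.

strain_34, strain_60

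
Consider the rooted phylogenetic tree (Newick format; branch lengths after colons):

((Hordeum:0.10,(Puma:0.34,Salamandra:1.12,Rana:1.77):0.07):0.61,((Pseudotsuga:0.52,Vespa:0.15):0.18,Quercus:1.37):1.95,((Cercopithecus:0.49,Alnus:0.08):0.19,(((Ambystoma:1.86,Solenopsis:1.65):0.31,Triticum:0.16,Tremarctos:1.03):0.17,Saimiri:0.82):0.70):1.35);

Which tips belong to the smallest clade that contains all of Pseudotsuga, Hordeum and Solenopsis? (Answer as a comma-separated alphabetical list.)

Tracing Pseudotsuga: it sits inside (Pseudotsuga,Vespa).
Tracing Hordeum: it sits inside (Hordeum,(Puma,Salamandra,Rana)).
Tracing Solenopsis: it sits inside (Ambystoma,Solenopsis).
The smallest clade enclosing all 3 is the whole tree (their MRCA is the root), so the answer is all 14 tips in alphabetical order.

Alnus, Ambystoma, Cercopithecus, Hordeum, Pseudotsuga, Puma, Quercus, Rana, Saimiri, Salamandra, Solenopsis, Tremarctos, Triticum, Vespa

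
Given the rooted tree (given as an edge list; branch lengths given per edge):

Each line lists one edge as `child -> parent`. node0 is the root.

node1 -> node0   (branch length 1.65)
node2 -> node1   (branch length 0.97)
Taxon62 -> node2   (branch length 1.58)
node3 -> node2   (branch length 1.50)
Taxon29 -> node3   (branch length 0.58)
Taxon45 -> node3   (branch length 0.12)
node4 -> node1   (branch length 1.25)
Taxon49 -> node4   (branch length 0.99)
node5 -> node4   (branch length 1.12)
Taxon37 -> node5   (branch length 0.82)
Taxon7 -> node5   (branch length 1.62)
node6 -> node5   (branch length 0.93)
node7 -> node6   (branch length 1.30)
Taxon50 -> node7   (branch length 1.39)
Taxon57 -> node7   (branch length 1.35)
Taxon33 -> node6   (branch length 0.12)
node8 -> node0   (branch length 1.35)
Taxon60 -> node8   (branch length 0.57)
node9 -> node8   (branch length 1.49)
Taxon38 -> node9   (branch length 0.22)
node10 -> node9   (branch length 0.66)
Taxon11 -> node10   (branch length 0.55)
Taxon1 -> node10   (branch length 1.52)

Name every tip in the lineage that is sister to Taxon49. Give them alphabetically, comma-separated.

Taxon49 attaches to the tree at the node subtending (Taxon49,(Taxon37,Taxon7,((Taxon50,Taxon57),Taxon33))).
The other lineage descending from that same node — the sister group — is (Taxon37,Taxon7,((Taxon50,Taxon57),Taxon33)); its 5 tips in alphabetical order are the answer.

Taxon33, Taxon37, Taxon50, Taxon57, Taxon7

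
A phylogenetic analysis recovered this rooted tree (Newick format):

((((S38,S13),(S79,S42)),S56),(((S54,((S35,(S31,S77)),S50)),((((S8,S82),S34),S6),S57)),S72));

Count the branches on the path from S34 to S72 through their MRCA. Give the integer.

6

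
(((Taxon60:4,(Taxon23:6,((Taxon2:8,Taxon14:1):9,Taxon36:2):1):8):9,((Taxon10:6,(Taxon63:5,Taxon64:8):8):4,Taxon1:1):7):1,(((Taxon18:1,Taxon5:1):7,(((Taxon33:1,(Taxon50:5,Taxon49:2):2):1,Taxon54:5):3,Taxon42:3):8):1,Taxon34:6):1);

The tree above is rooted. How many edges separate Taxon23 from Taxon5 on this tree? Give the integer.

The MRCA of Taxon23 and Taxon5 is the root of the tree.
From Taxon23 up to that node: 4 branches. From Taxon5 up to the same node: 4 branches. Total: 4 + 4 = 8.

8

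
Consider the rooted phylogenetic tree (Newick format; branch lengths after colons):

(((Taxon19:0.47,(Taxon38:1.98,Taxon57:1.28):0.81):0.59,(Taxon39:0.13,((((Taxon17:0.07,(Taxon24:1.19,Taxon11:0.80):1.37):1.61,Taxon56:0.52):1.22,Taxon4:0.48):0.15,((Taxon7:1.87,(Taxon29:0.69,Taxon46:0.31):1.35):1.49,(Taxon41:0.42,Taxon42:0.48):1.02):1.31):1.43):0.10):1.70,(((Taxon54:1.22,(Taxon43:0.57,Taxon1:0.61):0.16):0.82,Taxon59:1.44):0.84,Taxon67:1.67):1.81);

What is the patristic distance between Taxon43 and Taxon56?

9.32

The path runs Taxon43 → … → MRCA → … → Taxon56; the MRCA is the root of the tree.
Branch lengths along that path: 0.57 + 0.16 + 0.82 + 0.84 + 1.81 + 1.70 + 0.10 + 1.43 + 0.15 + 1.22 + 0.52 = 9.32.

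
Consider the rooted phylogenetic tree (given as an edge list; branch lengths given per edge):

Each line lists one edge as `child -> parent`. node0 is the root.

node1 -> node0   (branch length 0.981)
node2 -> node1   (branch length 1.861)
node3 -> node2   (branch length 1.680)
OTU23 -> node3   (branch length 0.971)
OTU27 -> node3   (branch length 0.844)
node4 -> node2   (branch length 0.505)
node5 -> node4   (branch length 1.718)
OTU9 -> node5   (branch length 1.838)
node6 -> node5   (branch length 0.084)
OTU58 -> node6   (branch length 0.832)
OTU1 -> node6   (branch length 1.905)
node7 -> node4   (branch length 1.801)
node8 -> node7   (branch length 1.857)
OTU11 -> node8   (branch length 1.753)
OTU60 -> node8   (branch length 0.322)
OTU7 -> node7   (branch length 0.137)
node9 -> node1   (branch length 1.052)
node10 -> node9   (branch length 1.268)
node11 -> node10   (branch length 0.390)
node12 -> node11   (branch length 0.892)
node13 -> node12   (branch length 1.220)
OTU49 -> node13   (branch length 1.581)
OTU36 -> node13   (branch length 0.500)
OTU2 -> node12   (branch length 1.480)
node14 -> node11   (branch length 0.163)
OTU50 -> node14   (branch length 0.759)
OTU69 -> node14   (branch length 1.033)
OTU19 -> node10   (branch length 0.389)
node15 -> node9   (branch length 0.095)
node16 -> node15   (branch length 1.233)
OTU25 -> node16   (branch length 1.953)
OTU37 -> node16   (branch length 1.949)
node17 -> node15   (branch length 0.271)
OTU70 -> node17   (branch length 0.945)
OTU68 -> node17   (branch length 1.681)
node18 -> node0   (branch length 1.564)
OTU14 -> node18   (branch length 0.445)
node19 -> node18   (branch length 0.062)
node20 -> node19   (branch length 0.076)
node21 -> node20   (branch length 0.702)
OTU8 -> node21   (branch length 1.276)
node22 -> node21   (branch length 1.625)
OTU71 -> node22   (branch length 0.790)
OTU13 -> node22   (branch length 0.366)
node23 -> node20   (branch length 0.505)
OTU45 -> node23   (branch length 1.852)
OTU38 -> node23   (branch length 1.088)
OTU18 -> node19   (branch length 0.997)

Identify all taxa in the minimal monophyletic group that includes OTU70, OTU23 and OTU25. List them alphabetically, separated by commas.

Tracing OTU70: it sits inside (OTU70,OTU68).
Tracing OTU23: it sits inside (OTU23,OTU27).
Tracing OTU25: it sits inside (OTU25,OTU37).
The smallest clade enclosing all 3 is (((OTU23,OTU27),((OTU9,(OTU58,OTU1)),((OTU11,OTU60),OTU7))),(((((OTU49,OTU36),OTU2),(OTU50,OTU69)),OTU19),((OTU25,OTU37),(OTU70,OTU68)))); the answer is its 18 terminal taxa in alphabetical order.

OTU1, OTU11, OTU19, OTU2, OTU23, OTU25, OTU27, OTU36, OTU37, OTU49, OTU50, OTU58, OTU60, OTU68, OTU69, OTU7, OTU70, OTU9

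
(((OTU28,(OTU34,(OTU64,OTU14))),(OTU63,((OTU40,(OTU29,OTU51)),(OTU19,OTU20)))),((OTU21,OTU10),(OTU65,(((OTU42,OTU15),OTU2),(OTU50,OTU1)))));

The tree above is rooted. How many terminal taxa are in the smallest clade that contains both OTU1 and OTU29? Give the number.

The MRCA of OTU1 and OTU29 is the root, so the clade is the entire tree.
That clade contains 18 terminal taxa: OTU1, OTU10, OTU14, OTU15, OTU19, OTU2, OTU20, OTU21, OTU28, OTU29, OTU34, OTU40, OTU42, OTU50, OTU51, OTU63, OTU64, OTU65.

18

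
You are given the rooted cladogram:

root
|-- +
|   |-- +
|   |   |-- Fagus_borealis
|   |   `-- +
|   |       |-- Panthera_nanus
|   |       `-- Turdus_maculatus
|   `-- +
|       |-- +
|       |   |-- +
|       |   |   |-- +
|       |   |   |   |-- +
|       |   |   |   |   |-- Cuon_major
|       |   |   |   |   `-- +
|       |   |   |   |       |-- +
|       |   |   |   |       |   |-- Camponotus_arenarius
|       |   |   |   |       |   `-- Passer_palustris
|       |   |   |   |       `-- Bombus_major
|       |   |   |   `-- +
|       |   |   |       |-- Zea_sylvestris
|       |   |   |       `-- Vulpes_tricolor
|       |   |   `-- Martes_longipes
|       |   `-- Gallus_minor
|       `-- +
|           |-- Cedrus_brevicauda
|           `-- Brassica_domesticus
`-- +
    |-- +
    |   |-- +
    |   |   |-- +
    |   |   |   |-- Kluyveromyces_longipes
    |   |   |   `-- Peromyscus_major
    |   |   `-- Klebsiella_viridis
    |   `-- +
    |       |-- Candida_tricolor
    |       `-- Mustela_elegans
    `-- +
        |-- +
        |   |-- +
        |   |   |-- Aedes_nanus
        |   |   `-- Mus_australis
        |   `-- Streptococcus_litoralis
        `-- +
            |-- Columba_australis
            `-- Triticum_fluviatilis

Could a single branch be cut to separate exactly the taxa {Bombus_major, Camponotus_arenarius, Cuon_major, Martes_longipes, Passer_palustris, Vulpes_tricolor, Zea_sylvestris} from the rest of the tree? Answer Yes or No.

Yes

The most recent common ancestor of these taxa subtends (((Cuon_major,((Camponotus_arenarius,Passer_palustris),Bombus_major)),(Zea_sylvestris,Vulpes_tricolor)),Martes_longipes).
That clade has exactly 7 tips — every listed taxon and nothing else — so the group is monophyletic.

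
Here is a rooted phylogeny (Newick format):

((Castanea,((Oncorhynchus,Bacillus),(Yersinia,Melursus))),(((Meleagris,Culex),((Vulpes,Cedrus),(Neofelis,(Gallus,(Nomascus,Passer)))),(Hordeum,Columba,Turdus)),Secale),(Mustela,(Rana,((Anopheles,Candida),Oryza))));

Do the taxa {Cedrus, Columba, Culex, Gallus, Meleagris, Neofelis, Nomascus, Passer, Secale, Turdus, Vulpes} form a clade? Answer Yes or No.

No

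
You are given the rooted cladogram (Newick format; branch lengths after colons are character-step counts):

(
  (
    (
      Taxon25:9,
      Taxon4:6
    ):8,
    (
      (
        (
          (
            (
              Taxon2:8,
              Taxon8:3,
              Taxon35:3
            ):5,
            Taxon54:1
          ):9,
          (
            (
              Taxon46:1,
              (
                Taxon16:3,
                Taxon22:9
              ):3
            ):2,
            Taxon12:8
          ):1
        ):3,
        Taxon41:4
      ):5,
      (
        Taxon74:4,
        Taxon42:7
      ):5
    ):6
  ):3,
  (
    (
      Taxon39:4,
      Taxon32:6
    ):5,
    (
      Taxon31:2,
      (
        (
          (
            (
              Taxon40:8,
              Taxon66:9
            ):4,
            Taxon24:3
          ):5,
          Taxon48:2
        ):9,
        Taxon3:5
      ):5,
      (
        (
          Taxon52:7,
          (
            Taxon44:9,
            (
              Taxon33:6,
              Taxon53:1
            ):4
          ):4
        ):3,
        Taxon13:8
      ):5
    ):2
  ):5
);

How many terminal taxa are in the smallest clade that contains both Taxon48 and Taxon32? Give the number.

The MRCA of Taxon48 and Taxon32 is the node subtending ((Taxon39,Taxon32),(Taxon31,((((Taxon40,Taxon66),Taxon24),Taxon48),Taxon3),((Taxon52,(Taxon44,(Taxon33,Taxon53))),Taxon13))).
That clade contains 13 terminal taxa: Taxon13, Taxon24, Taxon3, Taxon31, Taxon32, Taxon33, Taxon39, Taxon40, Taxon44, Taxon48, Taxon52, Taxon53, Taxon66.

13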